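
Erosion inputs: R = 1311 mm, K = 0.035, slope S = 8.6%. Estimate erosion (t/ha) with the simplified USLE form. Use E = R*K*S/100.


Formula: E = R * K * S / 100  (simplified USLE)
R * K = 1311 * 0.035 = 45.885
E = 45.885 * 8.6 / 100 = 3.95 t/ha

3.95


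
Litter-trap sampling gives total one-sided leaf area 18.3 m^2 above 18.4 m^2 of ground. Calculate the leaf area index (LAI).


Formula: LAI = total leaf area / ground area  (dimensionless)
LAI = 18.3 m^2 / 18.4 m^2
LAI = 0.99

0.99


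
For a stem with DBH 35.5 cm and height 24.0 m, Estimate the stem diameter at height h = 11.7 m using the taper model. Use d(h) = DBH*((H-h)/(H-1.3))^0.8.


Taper: d(h) = DBH * ((H - h) / (H - 1.3))^0.8
Numerator = H - h = 24.0 - 11.7 = 12.3 m
Denominator = H - 1.3 = 24.0 - 1.3 = 22.7 m
Ratio = 12.3 / 22.7 = 0.54185
d = 35.5 * 0.54185^0.8 = 21.7 cm

21.7


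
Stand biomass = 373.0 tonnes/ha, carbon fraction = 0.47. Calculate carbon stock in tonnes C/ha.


Formula: Carbon Stock = Biomass * Carbon Fraction
C = 373.0 t/ha * 0.47
C = 175.3 t C/ha

175.3


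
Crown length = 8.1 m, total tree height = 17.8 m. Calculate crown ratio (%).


Formula: Crown Ratio = (Crown Length / Total Height) * 100
CR = (8.1 m / 17.8 m) * 100
CR = 0.4551 * 100 = 45.5%

45.5


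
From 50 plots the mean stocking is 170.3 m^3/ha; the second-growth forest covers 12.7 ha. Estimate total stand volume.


Formula: Total Volume = Mean Volume per ha * Total Area
Total Volume = 170.3 m^3/ha * 12.7 ha
Total Volume = 2163 m^3

2163


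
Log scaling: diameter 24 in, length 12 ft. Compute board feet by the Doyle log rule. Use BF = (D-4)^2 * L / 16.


Doyle: BF = (D - 4)^2 * L / 16
Adjusted diameter = 24 - 4 = 20 in
(D-4)^2 = 20^2 = 400
BF = 400 * 12 / 16 = 300 BF

300


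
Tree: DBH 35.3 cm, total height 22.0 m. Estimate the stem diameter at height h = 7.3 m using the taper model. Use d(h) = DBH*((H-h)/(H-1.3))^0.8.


Taper: d(h) = DBH * ((H - h) / (H - 1.3))^0.8
Numerator = H - h = 22.0 - 7.3 = 14.7 m
Denominator = H - 1.3 = 22.0 - 1.3 = 20.7 m
Ratio = 14.7 / 20.7 = 0.71014
d = 35.3 * 0.71014^0.8 = 26.8 cm

26.8


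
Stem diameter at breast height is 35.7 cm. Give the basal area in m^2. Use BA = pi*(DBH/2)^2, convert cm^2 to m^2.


Formula: BA = pi * (DBH/2)^2 / 10000  (cm^2 to m^2)
Radius = DBH/2 = 35.7/2 = 17.85 cm
BA = pi * 17.85^2 / 10000
   = 1000.9821 cm^2 / 10000
   = 0.1001 m^2

0.1001


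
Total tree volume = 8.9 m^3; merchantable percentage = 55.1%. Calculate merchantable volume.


Formula: MV = V_total * (merchantable_pct / 100)
Merchantable fraction = 55.1% / 100 = 0.551
MV = 8.9 m^3 * 0.551 = 4.904 m^3

4.904


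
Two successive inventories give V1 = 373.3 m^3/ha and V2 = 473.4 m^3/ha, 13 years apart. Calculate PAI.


Formula: PAI = (V_T2 - V_T1) / (T2 - T1)
Volume increment = 473.4 - 373.3 = 100.1 m^3/ha
PAI = 100.1 / 13 = 7.7 m^3/ha/year

7.7


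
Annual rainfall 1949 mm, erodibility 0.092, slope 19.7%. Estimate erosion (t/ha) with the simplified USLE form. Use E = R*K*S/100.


Formula: E = R * K * S / 100  (simplified USLE)
R * K = 1949 * 0.092 = 179.308
E = 179.308 * 19.7 / 100 = 35.32 t/ha

35.32


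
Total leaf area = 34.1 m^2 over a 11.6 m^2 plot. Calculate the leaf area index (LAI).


Formula: LAI = total leaf area / ground area  (dimensionless)
LAI = 34.1 m^2 / 11.6 m^2
LAI = 2.94

2.94


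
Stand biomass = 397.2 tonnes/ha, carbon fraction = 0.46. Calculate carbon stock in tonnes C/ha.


Formula: Carbon Stock = Biomass * Carbon Fraction
C = 397.2 t/ha * 0.46
C = 182.7 t C/ha

182.7


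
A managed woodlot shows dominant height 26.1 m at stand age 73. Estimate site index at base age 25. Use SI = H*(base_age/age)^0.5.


Formula: SI = H_dom * (base_age / age)^0.5
Age ratio = 25 / 73 = 0.34247
sqrt(age_ratio) = 0.58521
SI = 26.1 * 0.58521 = 15.3 m

15.3


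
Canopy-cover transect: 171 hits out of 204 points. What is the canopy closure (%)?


Formula: Canopy closure = covered points / total points * 100
Closure = 171 / 204 * 100
Closure = 0.8382 * 100 = 83.8%

83.8


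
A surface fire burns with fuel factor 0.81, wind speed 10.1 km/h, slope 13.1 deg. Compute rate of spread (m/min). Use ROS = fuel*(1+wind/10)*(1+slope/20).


Formula: ROS = fuel * (1 + wind/10) * (1 + slope/20)
Wind factor = 1 + 10.1/10 = 2.01
Slope factor = 1 + 13.1/20 = 1.655
ROS = 0.81 * 2.01 * 1.655 = 2.69 m/min

2.69


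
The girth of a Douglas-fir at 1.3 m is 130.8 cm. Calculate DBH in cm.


Formula: DBH = C / pi
DBH = 130.8 / pi
pi = 3.14159...
DBH = 41.6 cm

41.6


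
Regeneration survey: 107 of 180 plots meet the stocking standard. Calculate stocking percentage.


Formula: Stocking % = stocked plots / total plots * 100
Stocking = 107 / 180 * 100
Stocking = 0.5944 * 100 = 59.4%

59.4


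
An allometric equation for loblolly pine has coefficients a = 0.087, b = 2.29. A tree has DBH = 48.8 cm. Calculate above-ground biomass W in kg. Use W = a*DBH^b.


Formula: W = a * DBH^b  (allometric power law)
DBH^b = 48.8^2.29 = 7353.2849
W = 0.087 * 7353.2849 = 639.7 kg

639.7


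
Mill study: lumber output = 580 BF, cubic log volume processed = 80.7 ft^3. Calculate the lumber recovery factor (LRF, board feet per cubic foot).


Formula: LRF = Lumber Output (BF) / Log Input (ft^3)
LRF = 580 BF / 80.7 ft^3
LRF = 7.19 BF/ft^3

7.19


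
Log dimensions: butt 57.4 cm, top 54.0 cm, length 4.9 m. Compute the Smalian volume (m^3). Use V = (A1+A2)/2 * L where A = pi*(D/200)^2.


Smalian: V = (A1 + A2)/2 * L,  A = pi*(D/200)^2
A1 = pi*(57.4/200)^2 = 0.25877 m^2
A2 = pi*(54.0/200)^2 = 0.229022 m^2
V = (0.25877+0.229022)/2*4.9 = 1.1951 m^3

1.1951


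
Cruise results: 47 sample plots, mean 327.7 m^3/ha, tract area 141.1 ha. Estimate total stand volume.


Formula: Total Volume = Mean Volume per ha * Total Area
Total Volume = 327.7 m^3/ha * 141.1 ha
Total Volume = 46238 m^3

46238


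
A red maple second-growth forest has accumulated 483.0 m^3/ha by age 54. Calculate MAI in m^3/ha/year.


Formula: MAI = Total Volume / Stand Age
MAI = 483.0 m^3/ha / 54 years
MAI = 8.94 m^3/ha/year

8.94


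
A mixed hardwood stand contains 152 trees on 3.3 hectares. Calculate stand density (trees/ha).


Formula: Stand Density = N_trees / Area_ha
Density = 152 trees / 3.3 ha
Density = 46 trees/ha

46


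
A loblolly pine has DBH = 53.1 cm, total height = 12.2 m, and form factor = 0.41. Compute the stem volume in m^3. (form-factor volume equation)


Formula: V = pi * (DBH/200)^2 * H * ff
Radius = DBH/200 = 53.1/200 = 0.2655 m
Radius^2 = 0.2655^2 = 0.07049025 m^2
V = pi * 0.07049025 * 12.2 * 0.41
V = 1.108 m^3

1.108


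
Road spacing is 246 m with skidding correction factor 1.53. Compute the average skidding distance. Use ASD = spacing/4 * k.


Formula: ASD = (spacing / 4) * correction
Uncorrected distance = spacing / 4 = 246 / 4 = 61.5 m
ASD = 61.5 * 1.53 = 94 m

94


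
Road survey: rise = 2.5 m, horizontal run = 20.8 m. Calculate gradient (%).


Formula: Gradient = rise / run * 100
Gradient = 2.5 / 20.8 * 100 = 12.0%

12.0


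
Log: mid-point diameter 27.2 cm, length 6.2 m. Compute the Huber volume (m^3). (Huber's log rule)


Huber: V = Am * L,  Am = pi*(Dm/200)^2
Am = pi*(27.2/200)^2 = 0.058107 m^2
V = 0.058107*6.2 = 0.3603 m^3

0.3603


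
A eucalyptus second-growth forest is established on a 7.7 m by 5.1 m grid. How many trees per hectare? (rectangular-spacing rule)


Formula: TPH = 10000 m^2/ha / (spacing_x * spacing_y)
Area per tree = 7.7 m * 5.1 m = 39.27 m^2
TPH = 10000 / 39.27 = 255 trees/ha

255


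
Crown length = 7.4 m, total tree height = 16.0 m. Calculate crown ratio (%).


Formula: Crown Ratio = (Crown Length / Total Height) * 100
CR = (7.4 m / 16.0 m) * 100
CR = 0.4625 * 100 = 46.3%

46.3


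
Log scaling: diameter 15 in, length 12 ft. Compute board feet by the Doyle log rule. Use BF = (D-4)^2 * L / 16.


Doyle: BF = (D - 4)^2 * L / 16
Adjusted diameter = 15 - 4 = 11 in
(D-4)^2 = 11^2 = 121
BF = 121 * 12 / 16 = 91 BF

91


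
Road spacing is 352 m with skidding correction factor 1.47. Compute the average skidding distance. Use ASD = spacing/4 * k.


Formula: ASD = (spacing / 4) * correction
Uncorrected distance = spacing / 4 = 352 / 4 = 88 m
ASD = 88 * 1.47 = 129 m

129


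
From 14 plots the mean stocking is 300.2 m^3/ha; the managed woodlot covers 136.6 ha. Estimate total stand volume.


Formula: Total Volume = Mean Volume per ha * Total Area
Total Volume = 300.2 m^3/ha * 136.6 ha
Total Volume = 41007 m^3

41007


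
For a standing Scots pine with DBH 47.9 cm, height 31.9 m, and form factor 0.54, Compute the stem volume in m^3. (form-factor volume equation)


Formula: V = pi * (DBH/200)^2 * H * ff
Radius = DBH/200 = 47.9/200 = 0.2395 m
Radius^2 = 0.2395^2 = 0.05736025 m^2
V = pi * 0.05736025 * 31.9 * 0.54
V = 3.104 m^3

3.104


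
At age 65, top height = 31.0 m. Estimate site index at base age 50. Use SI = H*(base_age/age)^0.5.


Formula: SI = H_dom * (base_age / age)^0.5
Age ratio = 50 / 65 = 0.76923
sqrt(age_ratio) = 0.87706
SI = 31.0 * 0.87706 = 27.2 m

27.2


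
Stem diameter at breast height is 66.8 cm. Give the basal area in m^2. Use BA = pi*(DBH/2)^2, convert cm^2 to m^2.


Formula: BA = pi * (DBH/2)^2 / 10000  (cm^2 to m^2)
Radius = DBH/2 = 66.8/2 = 33.4 cm
BA = pi * 33.4^2 / 10000
   = 3504.6351 cm^2 / 10000
   = 0.3505 m^2

0.3505


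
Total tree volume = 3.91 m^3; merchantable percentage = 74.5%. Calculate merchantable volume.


Formula: MV = V_total * (merchantable_pct / 100)
Merchantable fraction = 74.5% / 100 = 0.745
MV = 3.91 m^3 * 0.745 = 2.913 m^3

2.913


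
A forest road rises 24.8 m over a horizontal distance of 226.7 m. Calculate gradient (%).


Formula: Gradient = rise / run * 100
Gradient = 24.8 / 226.7 * 100 = 10.9%

10.9


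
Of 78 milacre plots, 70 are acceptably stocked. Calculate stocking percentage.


Formula: Stocking % = stocked plots / total plots * 100
Stocking = 70 / 78 * 100
Stocking = 0.8974 * 100 = 89.7%

89.7


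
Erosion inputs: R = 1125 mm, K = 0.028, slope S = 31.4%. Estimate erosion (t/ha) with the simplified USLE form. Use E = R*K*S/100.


Formula: E = R * K * S / 100  (simplified USLE)
R * K = 1125 * 0.028 = 31.5
E = 31.5 * 31.4 / 100 = 9.89 t/ha

9.89


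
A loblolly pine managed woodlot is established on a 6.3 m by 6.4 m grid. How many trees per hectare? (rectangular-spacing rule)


Formula: TPH = 10000 m^2/ha / (spacing_x * spacing_y)
Area per tree = 6.3 m * 6.4 m = 40.32 m^2
TPH = 10000 / 40.32 = 248 trees/ha

248


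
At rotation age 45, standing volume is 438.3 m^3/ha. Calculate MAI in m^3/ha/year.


Formula: MAI = Total Volume / Stand Age
MAI = 438.3 m^3/ha / 45 years
MAI = 9.74 m^3/ha/year

9.74


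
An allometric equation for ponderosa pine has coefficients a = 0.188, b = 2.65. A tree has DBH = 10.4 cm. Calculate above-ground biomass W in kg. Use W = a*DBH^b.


Formula: W = a * DBH^b  (allometric power law)
DBH^b = 10.4^2.65 = 495.608
W = 0.188 * 495.608 = 93.2 kg

93.2


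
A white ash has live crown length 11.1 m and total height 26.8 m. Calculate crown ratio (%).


Formula: Crown Ratio = (Crown Length / Total Height) * 100
CR = (11.1 m / 26.8 m) * 100
CR = 0.4142 * 100 = 41.4%

41.4


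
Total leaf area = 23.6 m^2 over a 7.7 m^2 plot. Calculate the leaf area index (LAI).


Formula: LAI = total leaf area / ground area  (dimensionless)
LAI = 23.6 m^2 / 7.7 m^2
LAI = 3.06

3.06


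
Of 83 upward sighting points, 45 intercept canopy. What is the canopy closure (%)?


Formula: Canopy closure = covered points / total points * 100
Closure = 45 / 83 * 100
Closure = 0.5422 * 100 = 54.2%

54.2


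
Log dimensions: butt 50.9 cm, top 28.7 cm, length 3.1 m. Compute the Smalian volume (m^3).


Smalian: V = (A1 + A2)/2 * L,  A = pi*(D/200)^2
A1 = pi*(50.9/200)^2 = 0.203482 m^2
A2 = pi*(28.7/200)^2 = 0.064692 m^2
V = (0.203482+0.064692)/2*3.1 = 0.4157 m^3

0.4157


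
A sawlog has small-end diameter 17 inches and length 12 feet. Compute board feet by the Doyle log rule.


Doyle: BF = (D - 4)^2 * L / 16
Adjusted diameter = 17 - 4 = 13 in
(D-4)^2 = 13^2 = 169
BF = 169 * 12 / 16 = 127 BF

127


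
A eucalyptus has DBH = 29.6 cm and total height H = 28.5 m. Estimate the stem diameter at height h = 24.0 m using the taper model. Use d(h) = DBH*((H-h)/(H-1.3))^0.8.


Taper: d(h) = DBH * ((H - h) / (H - 1.3))^0.8
Numerator = H - h = 28.5 - 24.0 = 4.5 m
Denominator = H - 1.3 = 28.5 - 1.3 = 27.2 m
Ratio = 4.5 / 27.2 = 0.16544
d = 29.6 * 0.16544^0.8 = 7.0 cm

7.0


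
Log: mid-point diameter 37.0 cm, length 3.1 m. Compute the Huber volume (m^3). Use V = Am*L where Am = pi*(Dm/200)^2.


Huber: V = Am * L,  Am = pi*(Dm/200)^2
Am = pi*(37.0/200)^2 = 0.107521 m^2
V = 0.107521*3.1 = 0.3333 m^3

0.3333


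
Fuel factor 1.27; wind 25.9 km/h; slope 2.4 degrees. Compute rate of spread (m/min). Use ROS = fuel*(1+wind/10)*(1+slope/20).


Formula: ROS = fuel * (1 + wind/10) * (1 + slope/20)
Wind factor = 1 + 25.9/10 = 3.59
Slope factor = 1 + 2.4/20 = 1.12
ROS = 1.27 * 3.59 * 1.12 = 5.11 m/min

5.11


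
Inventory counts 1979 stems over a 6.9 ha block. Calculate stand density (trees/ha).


Formula: Stand Density = N_trees / Area_ha
Density = 1979 trees / 6.9 ha
Density = 287 trees/ha

287


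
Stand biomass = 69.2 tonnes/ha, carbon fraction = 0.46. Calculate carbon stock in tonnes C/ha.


Formula: Carbon Stock = Biomass * Carbon Fraction
C = 69.2 t/ha * 0.46
C = 31.8 t C/ha

31.8


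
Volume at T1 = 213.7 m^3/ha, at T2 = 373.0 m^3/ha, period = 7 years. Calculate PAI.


Formula: PAI = (V_T2 - V_T1) / (T2 - T1)
Volume increment = 373.0 - 213.7 = 159.3 m^3/ha
PAI = 159.3 / 7 = 22.76 m^3/ha/year

22.76


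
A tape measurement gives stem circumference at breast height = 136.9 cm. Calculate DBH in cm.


Formula: DBH = C / pi
DBH = 136.9 / pi
pi = 3.14159...
DBH = 43.6 cm

43.6


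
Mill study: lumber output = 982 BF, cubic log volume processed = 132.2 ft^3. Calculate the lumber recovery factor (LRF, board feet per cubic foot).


Formula: LRF = Lumber Output (BF) / Log Input (ft^3)
LRF = 982 BF / 132.2 ft^3
LRF = 7.43 BF/ft^3

7.43


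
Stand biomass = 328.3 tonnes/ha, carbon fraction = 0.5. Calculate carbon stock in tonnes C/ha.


Formula: Carbon Stock = Biomass * Carbon Fraction
C = 328.3 t/ha * 0.5
C = 164.2 t C/ha

164.2


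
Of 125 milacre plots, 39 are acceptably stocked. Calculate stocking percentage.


Formula: Stocking % = stocked plots / total plots * 100
Stocking = 39 / 125 * 100
Stocking = 0.312 * 100 = 31.2%

31.2


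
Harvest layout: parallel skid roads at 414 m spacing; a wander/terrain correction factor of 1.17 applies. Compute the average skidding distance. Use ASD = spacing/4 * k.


Formula: ASD = (spacing / 4) * correction
Uncorrected distance = spacing / 4 = 414 / 4 = 103.5 m
ASD = 103.5 * 1.17 = 121 m

121


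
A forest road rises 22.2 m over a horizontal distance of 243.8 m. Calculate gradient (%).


Formula: Gradient = rise / run * 100
Gradient = 22.2 / 243.8 * 100 = 9.1%

9.1


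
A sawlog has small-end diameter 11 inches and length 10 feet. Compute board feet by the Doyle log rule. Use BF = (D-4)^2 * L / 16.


Doyle: BF = (D - 4)^2 * L / 16
Adjusted diameter = 11 - 4 = 7 in
(D-4)^2 = 7^2 = 49
BF = 49 * 10 / 16 = 31 BF

31


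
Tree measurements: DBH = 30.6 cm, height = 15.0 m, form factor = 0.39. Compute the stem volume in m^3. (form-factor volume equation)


Formula: V = pi * (DBH/200)^2 * H * ff
Radius = DBH/200 = 30.6/200 = 0.153 m
Radius^2 = 0.153^2 = 0.023409 m^2
V = pi * 0.023409 * 15.0 * 0.39
V = 0.43 m^3

0.43


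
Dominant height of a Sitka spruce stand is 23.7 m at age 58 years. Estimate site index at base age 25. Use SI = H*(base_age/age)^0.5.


Formula: SI = H_dom * (base_age / age)^0.5
Age ratio = 25 / 58 = 0.43103
sqrt(age_ratio) = 0.65653
SI = 23.7 * 0.65653 = 15.6 m

15.6


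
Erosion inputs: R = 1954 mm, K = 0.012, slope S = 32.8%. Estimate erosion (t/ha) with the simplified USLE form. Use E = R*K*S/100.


Formula: E = R * K * S / 100  (simplified USLE)
R * K = 1954 * 0.012 = 23.448
E = 23.448 * 32.8 / 100 = 7.69 t/ha

7.69


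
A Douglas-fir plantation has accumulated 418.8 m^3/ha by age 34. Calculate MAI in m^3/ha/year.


Formula: MAI = Total Volume / Stand Age
MAI = 418.8 m^3/ha / 34 years
MAI = 12.32 m^3/ha/year

12.32


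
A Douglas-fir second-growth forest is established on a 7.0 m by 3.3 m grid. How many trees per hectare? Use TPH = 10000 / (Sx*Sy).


Formula: TPH = 10000 m^2/ha / (spacing_x * spacing_y)
Area per tree = 7.0 m * 3.3 m = 23.1 m^2
TPH = 10000 / 23.1 = 433 trees/ha

433


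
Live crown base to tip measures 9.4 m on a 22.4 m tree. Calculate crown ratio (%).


Formula: Crown Ratio = (Crown Length / Total Height) * 100
CR = (9.4 m / 22.4 m) * 100
CR = 0.4196 * 100 = 42.0%

42.0


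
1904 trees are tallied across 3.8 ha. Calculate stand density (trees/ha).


Formula: Stand Density = N_trees / Area_ha
Density = 1904 trees / 3.8 ha
Density = 501 trees/ha

501


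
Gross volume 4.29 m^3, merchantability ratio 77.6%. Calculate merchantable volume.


Formula: MV = V_total * (merchantable_pct / 100)
Merchantable fraction = 77.6% / 100 = 0.776
MV = 4.29 m^3 * 0.776 = 3.329 m^3

3.329


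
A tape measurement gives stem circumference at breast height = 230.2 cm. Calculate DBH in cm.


Formula: DBH = C / pi
DBH = 230.2 / pi
pi = 3.14159...
DBH = 73.3 cm

73.3


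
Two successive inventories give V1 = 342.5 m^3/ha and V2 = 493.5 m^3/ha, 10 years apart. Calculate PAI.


Formula: PAI = (V_T2 - V_T1) / (T2 - T1)
Volume increment = 493.5 - 342.5 = 151.0 m^3/ha
PAI = 151.0 / 10 = 15.1 m^3/ha/year

15.1


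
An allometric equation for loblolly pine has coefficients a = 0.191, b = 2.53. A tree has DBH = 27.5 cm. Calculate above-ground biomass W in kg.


Formula: W = a * DBH^b  (allometric power law)
DBH^b = 27.5^2.53 = 4380.3793
W = 0.191 * 4380.3793 = 836.7 kg

836.7


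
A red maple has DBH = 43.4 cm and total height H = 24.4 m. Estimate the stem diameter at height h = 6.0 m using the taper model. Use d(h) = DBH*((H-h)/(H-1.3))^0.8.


Taper: d(h) = DBH * ((H - h) / (H - 1.3))^0.8
Numerator = H - h = 24.4 - 6.0 = 18.4 m
Denominator = H - 1.3 = 24.4 - 1.3 = 23.1 m
Ratio = 18.4 / 23.1 = 0.79654
d = 43.4 * 0.79654^0.8 = 36.2 cm

36.2


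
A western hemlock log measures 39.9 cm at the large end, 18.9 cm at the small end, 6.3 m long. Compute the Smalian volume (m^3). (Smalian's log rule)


Smalian: V = (A1 + A2)/2 * L,  A = pi*(D/200)^2
A1 = pi*(39.9/200)^2 = 0.125036 m^2
A2 = pi*(18.9/200)^2 = 0.028055 m^2
V = (0.125036+0.028055)/2*6.3 = 0.4822 m^3

0.4822


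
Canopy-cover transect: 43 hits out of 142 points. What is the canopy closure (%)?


Formula: Canopy closure = covered points / total points * 100
Closure = 43 / 142 * 100
Closure = 0.3028 * 100 = 30.3%

30.3


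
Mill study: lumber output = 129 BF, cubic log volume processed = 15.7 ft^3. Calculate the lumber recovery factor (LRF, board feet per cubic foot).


Formula: LRF = Lumber Output (BF) / Log Input (ft^3)
LRF = 129 BF / 15.7 ft^3
LRF = 8.22 BF/ft^3

8.22


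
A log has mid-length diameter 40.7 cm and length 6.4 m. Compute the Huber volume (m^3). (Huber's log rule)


Huber: V = Am * L,  Am = pi*(Dm/200)^2
Am = pi*(40.7/200)^2 = 0.1301 m^2
V = 0.1301*6.4 = 0.8326 m^3

0.8326


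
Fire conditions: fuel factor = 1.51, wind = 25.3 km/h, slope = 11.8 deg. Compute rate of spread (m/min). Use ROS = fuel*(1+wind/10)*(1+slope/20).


Formula: ROS = fuel * (1 + wind/10) * (1 + slope/20)
Wind factor = 1 + 25.3/10 = 3.53
Slope factor = 1 + 11.8/20 = 1.59
ROS = 1.51 * 3.53 * 1.59 = 8.48 m/min

8.48


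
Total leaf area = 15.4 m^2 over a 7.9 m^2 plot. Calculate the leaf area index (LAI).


Formula: LAI = total leaf area / ground area  (dimensionless)
LAI = 15.4 m^2 / 7.9 m^2
LAI = 1.95

1.95


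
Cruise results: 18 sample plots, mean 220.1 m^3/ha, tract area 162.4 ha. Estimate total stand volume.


Formula: Total Volume = Mean Volume per ha * Total Area
Total Volume = 220.1 m^3/ha * 162.4 ha
Total Volume = 35744 m^3

35744


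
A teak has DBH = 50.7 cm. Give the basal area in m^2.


Formula: BA = pi * (DBH/2)^2 / 10000  (cm^2 to m^2)
Radius = DBH/2 = 50.7/2 = 25.35 cm
BA = pi * 25.35^2 / 10000
   = 2018.8581 cm^2 / 10000
   = 0.2019 m^2

0.2019


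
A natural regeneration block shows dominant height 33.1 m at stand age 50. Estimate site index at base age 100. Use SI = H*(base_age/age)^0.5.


Formula: SI = H_dom * (base_age / age)^0.5
Age ratio = 100 / 50 = 2.0
sqrt(age_ratio) = 1.41421
SI = 33.1 * 1.41421 = 46.8 m

46.8


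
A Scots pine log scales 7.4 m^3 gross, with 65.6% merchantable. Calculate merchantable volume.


Formula: MV = V_total * (merchantable_pct / 100)
Merchantable fraction = 65.6% / 100 = 0.656
MV = 7.4 m^3 * 0.656 = 4.854 m^3

4.854


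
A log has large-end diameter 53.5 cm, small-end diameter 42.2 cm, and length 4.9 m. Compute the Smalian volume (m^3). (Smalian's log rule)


Smalian: V = (A1 + A2)/2 * L,  A = pi*(D/200)^2
A1 = pi*(53.5/200)^2 = 0.224801 m^2
A2 = pi*(42.2/200)^2 = 0.139867 m^2
V = (0.224801+0.139867)/2*4.9 = 0.8934 m^3

0.8934


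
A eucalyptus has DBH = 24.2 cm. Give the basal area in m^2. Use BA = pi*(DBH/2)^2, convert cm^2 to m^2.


Formula: BA = pi * (DBH/2)^2 / 10000  (cm^2 to m^2)
Radius = DBH/2 = 24.2/2 = 12.1 cm
BA = pi * 12.1^2 / 10000
   = 459.9606 cm^2 / 10000
   = 0.046 m^2

0.046


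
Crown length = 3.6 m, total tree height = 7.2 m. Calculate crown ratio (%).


Formula: Crown Ratio = (Crown Length / Total Height) * 100
CR = (3.6 m / 7.2 m) * 100
CR = 0.5 * 100 = 50.0%

50.0


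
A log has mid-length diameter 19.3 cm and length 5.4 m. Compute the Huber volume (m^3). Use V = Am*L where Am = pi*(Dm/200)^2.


Huber: V = Am * L,  Am = pi*(Dm/200)^2
Am = pi*(19.3/200)^2 = 0.029255 m^2
V = 0.029255*5.4 = 0.158 m^3

0.158


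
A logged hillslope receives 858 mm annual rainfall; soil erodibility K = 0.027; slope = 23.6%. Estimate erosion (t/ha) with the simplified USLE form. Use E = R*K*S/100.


Formula: E = R * K * S / 100  (simplified USLE)
R * K = 858 * 0.027 = 23.166
E = 23.166 * 23.6 / 100 = 5.47 t/ha

5.47


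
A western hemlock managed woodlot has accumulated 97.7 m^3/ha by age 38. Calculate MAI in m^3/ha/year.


Formula: MAI = Total Volume / Stand Age
MAI = 97.7 m^3/ha / 38 years
MAI = 2.57 m^3/ha/year

2.57


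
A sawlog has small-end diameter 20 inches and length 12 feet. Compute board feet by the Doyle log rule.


Doyle: BF = (D - 4)^2 * L / 16
Adjusted diameter = 20 - 4 = 16 in
(D-4)^2 = 16^2 = 256
BF = 256 * 12 / 16 = 192 BF

192


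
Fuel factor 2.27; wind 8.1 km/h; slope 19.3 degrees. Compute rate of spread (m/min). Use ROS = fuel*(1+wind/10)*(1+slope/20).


Formula: ROS = fuel * (1 + wind/10) * (1 + slope/20)
Wind factor = 1 + 8.1/10 = 1.81
Slope factor = 1 + 19.3/20 = 1.965
ROS = 2.27 * 1.81 * 1.965 = 8.07 m/min

8.07


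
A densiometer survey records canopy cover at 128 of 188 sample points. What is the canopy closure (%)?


Formula: Canopy closure = covered points / total points * 100
Closure = 128 / 188 * 100
Closure = 0.6809 * 100 = 68.1%

68.1


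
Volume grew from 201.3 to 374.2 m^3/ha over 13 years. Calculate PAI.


Formula: PAI = (V_T2 - V_T1) / (T2 - T1)
Volume increment = 374.2 - 201.3 = 172.9 m^3/ha
PAI = 172.9 / 13 = 13.3 m^3/ha/year

13.3


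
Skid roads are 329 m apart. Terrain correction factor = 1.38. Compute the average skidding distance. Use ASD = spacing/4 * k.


Formula: ASD = (spacing / 4) * correction
Uncorrected distance = spacing / 4 = 329 / 4 = 82.25 m
ASD = 82.25 * 1.38 = 114 m

114


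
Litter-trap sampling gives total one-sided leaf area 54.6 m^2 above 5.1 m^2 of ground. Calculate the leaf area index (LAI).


Formula: LAI = total leaf area / ground area  (dimensionless)
LAI = 54.6 m^2 / 5.1 m^2
LAI = 10.71

10.71


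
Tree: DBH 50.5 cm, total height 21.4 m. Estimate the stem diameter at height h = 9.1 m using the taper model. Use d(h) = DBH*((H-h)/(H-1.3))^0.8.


Taper: d(h) = DBH * ((H - h) / (H - 1.3))^0.8
Numerator = H - h = 21.4 - 9.1 = 12.3 m
Denominator = H - 1.3 = 21.4 - 1.3 = 20.1 m
Ratio = 12.3 / 20.1 = 0.61194
d = 50.5 * 0.61194^0.8 = 34.1 cm

34.1


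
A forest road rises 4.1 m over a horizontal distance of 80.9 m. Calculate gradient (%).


Formula: Gradient = rise / run * 100
Gradient = 4.1 / 80.9 * 100 = 5.1%

5.1


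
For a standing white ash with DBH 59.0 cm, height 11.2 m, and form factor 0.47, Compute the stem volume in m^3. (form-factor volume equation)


Formula: V = pi * (DBH/200)^2 * H * ff
Radius = DBH/200 = 59.0/200 = 0.295 m
Radius^2 = 0.295^2 = 0.087025 m^2
V = pi * 0.087025 * 11.2 * 0.47
V = 1.439 m^3

1.439


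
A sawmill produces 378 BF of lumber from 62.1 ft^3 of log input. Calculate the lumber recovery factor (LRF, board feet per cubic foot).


Formula: LRF = Lumber Output (BF) / Log Input (ft^3)
LRF = 378 BF / 62.1 ft^3
LRF = 6.09 BF/ft^3

6.09


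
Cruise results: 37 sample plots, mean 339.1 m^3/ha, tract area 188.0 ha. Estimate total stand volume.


Formula: Total Volume = Mean Volume per ha * Total Area
Total Volume = 339.1 m^3/ha * 188.0 ha
Total Volume = 63751 m^3

63751


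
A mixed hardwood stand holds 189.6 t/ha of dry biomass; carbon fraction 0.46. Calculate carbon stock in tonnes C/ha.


Formula: Carbon Stock = Biomass * Carbon Fraction
C = 189.6 t/ha * 0.46
C = 87.2 t C/ha

87.2


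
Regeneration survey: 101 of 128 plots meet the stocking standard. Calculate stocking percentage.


Formula: Stocking % = stocked plots / total plots * 100
Stocking = 101 / 128 * 100
Stocking = 0.7891 * 100 = 78.9%

78.9


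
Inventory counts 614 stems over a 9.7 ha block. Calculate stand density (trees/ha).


Formula: Stand Density = N_trees / Area_ha
Density = 614 trees / 9.7 ha
Density = 63 trees/ha

63


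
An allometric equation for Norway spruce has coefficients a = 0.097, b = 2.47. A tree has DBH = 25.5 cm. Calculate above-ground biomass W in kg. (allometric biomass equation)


Formula: W = a * DBH^b  (allometric power law)
DBH^b = 25.5^2.47 = 2979.5745
W = 0.097 * 2979.5745 = 289.0 kg

289.0


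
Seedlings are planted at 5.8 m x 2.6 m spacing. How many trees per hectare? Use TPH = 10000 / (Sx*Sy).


Formula: TPH = 10000 m^2/ha / (spacing_x * spacing_y)
Area per tree = 5.8 m * 2.6 m = 15.08 m^2
TPH = 10000 / 15.08 = 663 trees/ha

663


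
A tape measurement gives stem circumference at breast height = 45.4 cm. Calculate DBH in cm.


Formula: DBH = C / pi
DBH = 45.4 / pi
pi = 3.14159...
DBH = 14.5 cm

14.5


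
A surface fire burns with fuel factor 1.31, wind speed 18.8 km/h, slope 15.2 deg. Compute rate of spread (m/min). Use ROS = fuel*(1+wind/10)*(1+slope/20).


Formula: ROS = fuel * (1 + wind/10) * (1 + slope/20)
Wind factor = 1 + 18.8/10 = 2.88
Slope factor = 1 + 15.2/20 = 1.76
ROS = 1.31 * 2.88 * 1.76 = 6.64 m/min

6.64


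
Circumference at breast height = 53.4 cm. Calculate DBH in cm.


Formula: DBH = C / pi
DBH = 53.4 / pi
pi = 3.14159...
DBH = 17.0 cm

17.0


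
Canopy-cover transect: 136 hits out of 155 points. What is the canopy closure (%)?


Formula: Canopy closure = covered points / total points * 100
Closure = 136 / 155 * 100
Closure = 0.8774 * 100 = 87.7%

87.7


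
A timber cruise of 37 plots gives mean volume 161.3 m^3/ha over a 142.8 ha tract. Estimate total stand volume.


Formula: Total Volume = Mean Volume per ha * Total Area
Total Volume = 161.3 m^3/ha * 142.8 ha
Total Volume = 23034 m^3

23034


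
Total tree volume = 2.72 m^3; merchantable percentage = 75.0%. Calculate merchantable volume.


Formula: MV = V_total * (merchantable_pct / 100)
Merchantable fraction = 75.0% / 100 = 0.75
MV = 2.72 m^3 * 0.75 = 2.04 m^3

2.04


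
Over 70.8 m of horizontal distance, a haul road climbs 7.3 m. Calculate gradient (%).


Formula: Gradient = rise / run * 100
Gradient = 7.3 / 70.8 * 100 = 10.3%

10.3


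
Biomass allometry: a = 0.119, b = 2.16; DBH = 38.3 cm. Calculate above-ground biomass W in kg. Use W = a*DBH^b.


Formula: W = a * DBH^b  (allometric power law)
DBH^b = 38.3^2.16 = 2628.5083
W = 0.119 * 2628.5083 = 312.8 kg

312.8


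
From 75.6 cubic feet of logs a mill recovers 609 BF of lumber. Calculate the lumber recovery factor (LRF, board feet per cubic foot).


Formula: LRF = Lumber Output (BF) / Log Input (ft^3)
LRF = 609 BF / 75.6 ft^3
LRF = 8.06 BF/ft^3

8.06


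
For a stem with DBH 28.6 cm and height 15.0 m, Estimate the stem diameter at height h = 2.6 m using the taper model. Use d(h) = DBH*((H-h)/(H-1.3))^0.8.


Taper: d(h) = DBH * ((H - h) / (H - 1.3))^0.8
Numerator = H - h = 15.0 - 2.6 = 12.4 m
Denominator = H - 1.3 = 15.0 - 1.3 = 13.7 m
Ratio = 12.4 / 13.7 = 0.90511
d = 28.6 * 0.90511^0.8 = 26.4 cm

26.4


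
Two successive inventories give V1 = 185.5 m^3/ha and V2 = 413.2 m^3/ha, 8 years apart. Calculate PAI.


Formula: PAI = (V_T2 - V_T1) / (T2 - T1)
Volume increment = 413.2 - 185.5 = 227.7 m^3/ha
PAI = 227.7 / 8 = 28.46 m^3/ha/year

28.46


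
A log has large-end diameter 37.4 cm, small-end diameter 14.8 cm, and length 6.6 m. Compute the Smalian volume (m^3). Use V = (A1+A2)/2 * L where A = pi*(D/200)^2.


Smalian: V = (A1 + A2)/2 * L,  A = pi*(D/200)^2
A1 = pi*(37.4/200)^2 = 0.109858 m^2
A2 = pi*(14.8/200)^2 = 0.017203 m^2
V = (0.109858+0.017203)/2*6.6 = 0.4193 m^3

0.4193


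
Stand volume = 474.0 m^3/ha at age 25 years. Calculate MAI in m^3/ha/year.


Formula: MAI = Total Volume / Stand Age
MAI = 474.0 m^3/ha / 25 years
MAI = 18.96 m^3/ha/year

18.96


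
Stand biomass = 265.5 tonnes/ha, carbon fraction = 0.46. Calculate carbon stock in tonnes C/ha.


Formula: Carbon Stock = Biomass * Carbon Fraction
C = 265.5 t/ha * 0.46
C = 122.1 t C/ha

122.1


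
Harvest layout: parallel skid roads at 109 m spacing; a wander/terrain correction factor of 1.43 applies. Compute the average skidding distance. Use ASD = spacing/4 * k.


Formula: ASD = (spacing / 4) * correction
Uncorrected distance = spacing / 4 = 109 / 4 = 27.25 m
ASD = 27.25 * 1.43 = 39 m

39


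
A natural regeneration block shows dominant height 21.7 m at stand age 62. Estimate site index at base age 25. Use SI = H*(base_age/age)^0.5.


Formula: SI = H_dom * (base_age / age)^0.5
Age ratio = 25 / 62 = 0.40323
sqrt(age_ratio) = 0.635
SI = 21.7 * 0.635 = 13.8 m

13.8


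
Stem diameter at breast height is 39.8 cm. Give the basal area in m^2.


Formula: BA = pi * (DBH/2)^2 / 10000  (cm^2 to m^2)
Radius = DBH/2 = 39.8/2 = 19.9 cm
BA = pi * 19.9^2 / 10000
   = 1244.1021 cm^2 / 10000
   = 0.1244 m^2

0.1244


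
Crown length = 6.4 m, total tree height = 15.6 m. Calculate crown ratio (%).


Formula: Crown Ratio = (Crown Length / Total Height) * 100
CR = (6.4 m / 15.6 m) * 100
CR = 0.4103 * 100 = 41.0%

41.0


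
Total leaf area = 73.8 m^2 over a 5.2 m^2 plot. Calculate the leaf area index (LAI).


Formula: LAI = total leaf area / ground area  (dimensionless)
LAI = 73.8 m^2 / 5.2 m^2
LAI = 14.19

14.19


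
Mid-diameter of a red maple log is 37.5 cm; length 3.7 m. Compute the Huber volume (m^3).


Huber: V = Am * L,  Am = pi*(Dm/200)^2
Am = pi*(37.5/200)^2 = 0.110447 m^2
V = 0.110447*3.7 = 0.4087 m^3

0.4087


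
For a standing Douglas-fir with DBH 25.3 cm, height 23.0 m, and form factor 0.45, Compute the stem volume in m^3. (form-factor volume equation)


Formula: V = pi * (DBH/200)^2 * H * ff
Radius = DBH/200 = 25.3/200 = 0.1265 m
Radius^2 = 0.1265^2 = 0.01600225 m^2
V = pi * 0.01600225 * 23.0 * 0.45
V = 0.52 m^3

0.52


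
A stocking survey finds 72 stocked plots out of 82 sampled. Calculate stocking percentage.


Formula: Stocking % = stocked plots / total plots * 100
Stocking = 72 / 82 * 100
Stocking = 0.878 * 100 = 87.8%

87.8


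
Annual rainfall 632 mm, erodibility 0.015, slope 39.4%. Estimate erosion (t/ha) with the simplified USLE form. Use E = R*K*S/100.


Formula: E = R * K * S / 100  (simplified USLE)
R * K = 632 * 0.015 = 9.48
E = 9.48 * 39.4 / 100 = 3.74 t/ha

3.74


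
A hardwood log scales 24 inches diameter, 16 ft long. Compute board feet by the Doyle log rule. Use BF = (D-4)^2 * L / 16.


Doyle: BF = (D - 4)^2 * L / 16
Adjusted diameter = 24 - 4 = 20 in
(D-4)^2 = 20^2 = 400
BF = 400 * 16 / 16 = 400 BF

400


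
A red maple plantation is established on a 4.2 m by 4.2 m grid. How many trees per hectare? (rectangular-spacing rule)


Formula: TPH = 10000 m^2/ha / (spacing_x * spacing_y)
Area per tree = 4.2 m * 4.2 m = 17.64 m^2
TPH = 10000 / 17.64 = 567 trees/ha

567


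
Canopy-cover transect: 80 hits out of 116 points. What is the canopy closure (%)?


Formula: Canopy closure = covered points / total points * 100
Closure = 80 / 116 * 100
Closure = 0.6897 * 100 = 69.0%

69.0


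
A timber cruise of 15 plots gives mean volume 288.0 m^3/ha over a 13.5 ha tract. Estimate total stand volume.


Formula: Total Volume = Mean Volume per ha * Total Area
Total Volume = 288.0 m^3/ha * 13.5 ha
Total Volume = 3888 m^3

3888


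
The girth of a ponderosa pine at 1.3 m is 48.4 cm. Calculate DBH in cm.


Formula: DBH = C / pi
DBH = 48.4 / pi
pi = 3.14159...
DBH = 15.4 cm

15.4


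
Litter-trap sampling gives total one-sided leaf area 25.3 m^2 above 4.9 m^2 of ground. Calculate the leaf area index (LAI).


Formula: LAI = total leaf area / ground area  (dimensionless)
LAI = 25.3 m^2 / 4.9 m^2
LAI = 5.16

5.16


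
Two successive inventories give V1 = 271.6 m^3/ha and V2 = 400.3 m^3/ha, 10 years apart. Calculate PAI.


Formula: PAI = (V_T2 - V_T1) / (T2 - T1)
Volume increment = 400.3 - 271.6 = 128.7 m^3/ha
PAI = 128.7 / 10 = 12.87 m^3/ha/year

12.87


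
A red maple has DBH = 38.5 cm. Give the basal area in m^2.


Formula: BA = pi * (DBH/2)^2 / 10000  (cm^2 to m^2)
Radius = DBH/2 = 38.5/2 = 19.25 cm
BA = pi * 19.25^2 / 10000
   = 1164.1564 cm^2 / 10000
   = 0.1164 m^2

0.1164


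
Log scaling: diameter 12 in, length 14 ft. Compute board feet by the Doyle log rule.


Doyle: BF = (D - 4)^2 * L / 16
Adjusted diameter = 12 - 4 = 8 in
(D-4)^2 = 8^2 = 64
BF = 64 * 14 / 16 = 56 BF

56


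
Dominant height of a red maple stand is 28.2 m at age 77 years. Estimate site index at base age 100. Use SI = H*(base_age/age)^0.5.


Formula: SI = H_dom * (base_age / age)^0.5
Age ratio = 100 / 77 = 1.2987
sqrt(age_ratio) = 1.13961
SI = 28.2 * 1.13961 = 32.1 m

32.1


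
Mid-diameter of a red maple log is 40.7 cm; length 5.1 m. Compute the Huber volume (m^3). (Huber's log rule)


Huber: V = Am * L,  Am = pi*(Dm/200)^2
Am = pi*(40.7/200)^2 = 0.1301 m^2
V = 0.1301*5.1 = 0.6635 m^3

0.6635


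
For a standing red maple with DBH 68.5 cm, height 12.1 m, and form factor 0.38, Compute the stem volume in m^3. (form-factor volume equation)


Formula: V = pi * (DBH/200)^2 * H * ff
Radius = DBH/200 = 68.5/200 = 0.3425 m
Radius^2 = 0.3425^2 = 0.11730625 m^2
V = pi * 0.11730625 * 12.1 * 0.38
V = 1.694 m^3

1.694


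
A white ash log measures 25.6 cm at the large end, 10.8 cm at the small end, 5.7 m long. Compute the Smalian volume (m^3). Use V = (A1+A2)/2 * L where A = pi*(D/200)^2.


Smalian: V = (A1 + A2)/2 * L,  A = pi*(D/200)^2
A1 = pi*(25.6/200)^2 = 0.051472 m^2
A2 = pi*(10.8/200)^2 = 0.009161 m^2
V = (0.051472+0.009161)/2*5.7 = 0.1728 m^3

0.1728


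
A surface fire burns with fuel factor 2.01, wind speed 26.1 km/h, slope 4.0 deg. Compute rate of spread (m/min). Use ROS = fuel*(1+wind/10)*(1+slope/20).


Formula: ROS = fuel * (1 + wind/10) * (1 + slope/20)
Wind factor = 1 + 26.1/10 = 3.61
Slope factor = 1 + 4.0/20 = 1.2
ROS = 2.01 * 3.61 * 1.2 = 8.71 m/min

8.71


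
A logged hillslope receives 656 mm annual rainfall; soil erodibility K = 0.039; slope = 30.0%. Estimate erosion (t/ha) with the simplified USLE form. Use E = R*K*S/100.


Formula: E = R * K * S / 100  (simplified USLE)
R * K = 656 * 0.039 = 25.584
E = 25.584 * 30.0 / 100 = 7.68 t/ha

7.68


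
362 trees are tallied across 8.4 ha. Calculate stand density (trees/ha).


Formula: Stand Density = N_trees / Area_ha
Density = 362 trees / 8.4 ha
Density = 43 trees/ha

43


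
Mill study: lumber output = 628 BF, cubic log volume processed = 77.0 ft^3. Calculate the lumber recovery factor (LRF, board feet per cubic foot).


Formula: LRF = Lumber Output (BF) / Log Input (ft^3)
LRF = 628 BF / 77.0 ft^3
LRF = 8.16 BF/ft^3

8.16


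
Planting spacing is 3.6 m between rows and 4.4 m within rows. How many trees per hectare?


Formula: TPH = 10000 m^2/ha / (spacing_x * spacing_y)
Area per tree = 3.6 m * 4.4 m = 15.84 m^2
TPH = 10000 / 15.84 = 631 trees/ha

631


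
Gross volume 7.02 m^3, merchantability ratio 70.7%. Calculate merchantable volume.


Formula: MV = V_total * (merchantable_pct / 100)
Merchantable fraction = 70.7% / 100 = 0.707
MV = 7.02 m^3 * 0.707 = 4.963 m^3

4.963


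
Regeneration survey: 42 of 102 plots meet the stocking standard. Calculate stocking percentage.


Formula: Stocking % = stocked plots / total plots * 100
Stocking = 42 / 102 * 100
Stocking = 0.4118 * 100 = 41.2%

41.2


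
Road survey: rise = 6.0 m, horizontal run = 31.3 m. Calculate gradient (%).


Formula: Gradient = rise / run * 100
Gradient = 6.0 / 31.3 * 100 = 19.2%

19.2


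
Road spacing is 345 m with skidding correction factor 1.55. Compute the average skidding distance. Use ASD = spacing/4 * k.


Formula: ASD = (spacing / 4) * correction
Uncorrected distance = spacing / 4 = 345 / 4 = 86.25 m
ASD = 86.25 * 1.55 = 134 m

134


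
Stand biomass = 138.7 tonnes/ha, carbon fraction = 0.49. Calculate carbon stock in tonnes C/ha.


Formula: Carbon Stock = Biomass * Carbon Fraction
C = 138.7 t/ha * 0.49
C = 68.0 t C/ha

68.0


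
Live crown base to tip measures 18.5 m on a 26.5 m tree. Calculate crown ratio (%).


Formula: Crown Ratio = (Crown Length / Total Height) * 100
CR = (18.5 m / 26.5 m) * 100
CR = 0.6981 * 100 = 69.8%

69.8


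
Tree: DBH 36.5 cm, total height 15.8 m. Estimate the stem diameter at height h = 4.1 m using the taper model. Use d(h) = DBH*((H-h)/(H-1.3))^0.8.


Taper: d(h) = DBH * ((H - h) / (H - 1.3))^0.8
Numerator = H - h = 15.8 - 4.1 = 11.7 m
Denominator = H - 1.3 = 15.8 - 1.3 = 14.5 m
Ratio = 11.7 / 14.5 = 0.8069
d = 36.5 * 0.8069^0.8 = 30.7 cm

30.7


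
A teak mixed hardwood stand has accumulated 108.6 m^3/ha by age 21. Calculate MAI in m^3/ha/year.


Formula: MAI = Total Volume / Stand Age
MAI = 108.6 m^3/ha / 21 years
MAI = 5.17 m^3/ha/year

5.17


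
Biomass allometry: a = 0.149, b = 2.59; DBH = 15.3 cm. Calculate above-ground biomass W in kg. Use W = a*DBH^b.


Formula: W = a * DBH^b  (allometric power law)
DBH^b = 15.3^2.59 = 1170.4444
W = 0.149 * 1170.4444 = 174.4 kg

174.4


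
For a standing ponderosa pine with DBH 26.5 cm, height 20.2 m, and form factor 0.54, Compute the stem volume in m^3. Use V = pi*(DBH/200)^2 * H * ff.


Formula: V = pi * (DBH/200)^2 * H * ff
Radius = DBH/200 = 26.5/200 = 0.1325 m
Radius^2 = 0.1325^2 = 0.01755625 m^2
V = pi * 0.01755625 * 20.2 * 0.54
V = 0.602 m^3

0.602


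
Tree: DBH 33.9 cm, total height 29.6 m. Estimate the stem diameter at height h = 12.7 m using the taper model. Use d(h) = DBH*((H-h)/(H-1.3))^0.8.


Taper: d(h) = DBH * ((H - h) / (H - 1.3))^0.8
Numerator = H - h = 29.6 - 12.7 = 16.9 m
Denominator = H - 1.3 = 29.6 - 1.3 = 28.3 m
Ratio = 16.9 / 28.3 = 0.59717
d = 33.9 * 0.59717^0.8 = 22.4 cm

22.4


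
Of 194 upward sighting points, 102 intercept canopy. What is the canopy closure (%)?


Formula: Canopy closure = covered points / total points * 100
Closure = 102 / 194 * 100
Closure = 0.5258 * 100 = 52.6%

52.6
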